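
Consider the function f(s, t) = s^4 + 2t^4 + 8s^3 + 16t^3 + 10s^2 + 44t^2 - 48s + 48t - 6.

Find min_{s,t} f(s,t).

-53

f(s,t) separates as P(s) + Q(t) − 6, so its minimum is min P + min Q − 6.
P'(s) = 4(s - 1)(s + 3)(s + 4) vanishes at s ∈ {-4, -3, 1}; Q'(t) = 8(t + 1)(t + 2)(t + 3) vanishes at t ∈ {-3, -2, -1}.
Local minima of P (where P''>0): P(-4)=96, P(1)=-29. Local minima of Q: Q(-3)=-18, Q(-1)=-18.
So the global minimum of f is P(1) + Q(-3) − 6 = -29 − 18 − 6 = -53, attained at (1, -3).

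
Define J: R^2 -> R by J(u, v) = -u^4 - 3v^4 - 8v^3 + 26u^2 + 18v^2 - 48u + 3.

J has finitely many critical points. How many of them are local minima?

1

J separates as a function of u plus a function of v, so ∇J=0 decouples.
∂J/∂u = -4(u - 3)(u - 1)(u + 4) = 0 at u ∈ {-4, 1, 3}; ∂J/∂v = -12v(v - 1)(v + 3) = 0 at v ∈ {-3, 0, 1}.
The Hessian is diagonal: diag(J_uu, J_vv). Second derivatives: J_uu(-4)=-140, J_uu(1)=40, J_uu(3)=-56; J_vv(-3)=-144, J_vv(0)=36, J_vv(1)=-48.
Local minima occur where both diagonal entries positive: (1, 0). Count: 1.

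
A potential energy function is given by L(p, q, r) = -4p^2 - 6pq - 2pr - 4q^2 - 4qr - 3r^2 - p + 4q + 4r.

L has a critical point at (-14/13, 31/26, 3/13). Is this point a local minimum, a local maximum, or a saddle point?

local maximum

The Hessian is constant: H = [[-8, -6, -2], [-6, -8, -4], [-2, -4, -6]].
Leading principal minors: Δ₁ = -8, Δ₂ = 28, Δ₃ = -104.
The minors alternate sign starting negative (−, +, −), so H is negative definite: a local maximum.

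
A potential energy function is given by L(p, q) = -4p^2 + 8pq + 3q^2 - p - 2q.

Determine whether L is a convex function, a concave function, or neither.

L is quadratic, so its Hessian is the constant matrix H = [[-8, 8], [8, 6]].
det(H) = -112, tr(H) = -2.
det(H) < 0, so H is indefinite: neither convex nor concave.

neither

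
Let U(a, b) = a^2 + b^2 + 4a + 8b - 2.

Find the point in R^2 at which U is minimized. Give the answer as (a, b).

U(a,b) separates as P(a) + Q(b) − 2, so its minimum is min P + min Q − 2.
P'(a) = 2a + 4 vanishes at a ∈ {-2}; Q'(b) = 2b + 8 vanishes at b ∈ {-4}.
Local minima of P (where P''>0): P(-2)=-4. Local minima of Q: Q(-4)=-16.
So the global minimum of U is P(-2) + Q(-4) − 2 = -4 − 16 − 2 = -22, attained at (-2, -4).

(-2, -4)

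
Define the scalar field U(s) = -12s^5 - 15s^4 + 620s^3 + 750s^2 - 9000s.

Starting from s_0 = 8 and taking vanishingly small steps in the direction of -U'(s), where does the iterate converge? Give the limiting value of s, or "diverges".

diverges

U'(s) = -60(s - 5)(s - 2)(s + 3)(s + 5), so U'(8) = -154440.
Gradient descent moves in the -U' direction, i.e. s is increasing.
There is no critical point above s=8, and U' keeps the same sign, so the iterate runs off to +∞.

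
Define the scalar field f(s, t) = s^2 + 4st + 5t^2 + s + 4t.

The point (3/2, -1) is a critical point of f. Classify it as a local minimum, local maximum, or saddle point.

The Hessian of f is constant: H = [[2, 4], [4, 10]].
det(H) = 2·10 − 4² = 4.
det(H) > 0 and tr(H) = 12 > 0, so H is positive definite and the point is a local minimum.

local minimum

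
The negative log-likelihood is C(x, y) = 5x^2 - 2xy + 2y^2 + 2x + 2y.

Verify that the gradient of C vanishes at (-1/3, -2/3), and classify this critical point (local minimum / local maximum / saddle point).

∇C = (10x - 2y + 2, -2x + 4y + 2); substituting (-1/3, -2/3) gives ∇C = (0, 0), so (-1/3, -2/3) is indeed a critical point.
The Hessian of C is constant: H = [[10, -2], [-2, 4]].
det(H) = 10·4 − (-2)² = 36.
det(H) > 0 and tr(H) = 14 > 0, so H is positive definite and the point is a local minimum.

local minimum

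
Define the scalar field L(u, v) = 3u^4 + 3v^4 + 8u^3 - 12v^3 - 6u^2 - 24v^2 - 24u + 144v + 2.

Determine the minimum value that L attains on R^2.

L(u,v) separates as P(u) + Q(v) + 2, so its minimum is min P + min Q + 2.
P'(u) = 12(u - 1)(u + 1)(u + 2) vanishes at u ∈ {-2, -1, 1}; Q'(v) = 12(v - 3)(v - 2)(v + 2) vanishes at v ∈ {-2, 2, 3}.
Local minima of P (where P''>0): P(-2)=8, P(1)=-19. Local minima of Q: Q(-2)=-240, Q(3)=135.
So the global minimum of L is P(1) + Q(-2) + 2 = -19 − 240 + 2 = -257, attained at (1, -2).

-257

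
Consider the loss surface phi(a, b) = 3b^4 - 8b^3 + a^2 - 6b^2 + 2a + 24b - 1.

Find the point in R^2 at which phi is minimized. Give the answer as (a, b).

phi(a,b) separates as P(a) + Q(b) − 1, so its minimum is min P + min Q − 1.
P'(a) = 2a + 2 vanishes at a ∈ {-1}; Q'(b) = 12(b - 2)(b - 1)(b + 1) vanishes at b ∈ {-1, 1, 2}.
Local minima of P (where P''>0): P(-1)=-1. Local minima of Q: Q(-1)=-19, Q(2)=8.
So the global minimum of phi is P(-1) + Q(-1) − 1 = -1 − 19 − 1 = -21, attained at (-1, -1).

(-1, -1)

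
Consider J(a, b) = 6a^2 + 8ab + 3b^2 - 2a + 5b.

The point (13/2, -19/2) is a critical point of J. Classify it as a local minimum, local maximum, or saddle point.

local minimum

The Hessian of J is constant: H = [[12, 8], [8, 6]].
det(H) = 12·6 − 8² = 8.
det(H) > 0 and tr(H) = 18 > 0, so H is positive definite and the point is a local minimum.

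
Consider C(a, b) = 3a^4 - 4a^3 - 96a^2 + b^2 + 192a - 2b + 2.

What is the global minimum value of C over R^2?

C(a,b) separates as P(a) + Q(b) + 2, so its minimum is min P + min Q + 2.
P'(a) = 12(a - 4)(a - 1)(a + 4) vanishes at a ∈ {-4, 1, 4}; Q'(b) = 2b - 2 vanishes at b ∈ {1}.
Local minima of P (where P''>0): P(-4)=-1280, P(4)=-256. Local minima of Q: Q(1)=-1.
So the global minimum of C is P(-4) + Q(1) + 2 = -1280 − 1 + 2 = -1279, attained at (-4, 1).

-1279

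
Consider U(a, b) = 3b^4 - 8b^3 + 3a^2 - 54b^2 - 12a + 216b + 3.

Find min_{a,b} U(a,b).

U(a,b) separates as P(a) + Q(b) + 3, so its minimum is min P + min Q + 3.
P'(a) = 6a - 12 vanishes at a ∈ {2}; Q'(b) = 12(b - 3)(b - 2)(b + 3) vanishes at b ∈ {-3, 2, 3}.
Local minima of P (where P''>0): P(2)=-12. Local minima of Q: Q(-3)=-675, Q(3)=189.
So the global minimum of U is P(2) + Q(-3) + 3 = -12 − 675 + 3 = -684, attained at (2, -3).

-684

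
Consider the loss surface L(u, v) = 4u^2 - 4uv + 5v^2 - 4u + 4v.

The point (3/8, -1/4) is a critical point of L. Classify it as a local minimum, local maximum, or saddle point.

local minimum

The Hessian of L is constant: H = [[8, -4], [-4, 10]].
det(H) = 8·10 − (-4)² = 64.
det(H) > 0 and tr(H) = 18 > 0, so H is positive definite and the point is a local minimum.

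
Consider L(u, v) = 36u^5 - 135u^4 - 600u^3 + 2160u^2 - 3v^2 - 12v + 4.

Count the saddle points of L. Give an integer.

2

L separates as a function of u plus a function of v, so ∇L=0 decouples.
∂L/∂u = 180u(u - 4)(u - 2)(u + 3) = 0 at u ∈ {-3, 0, 2, 4}; ∂L/∂v = -6(v + 2) = 0 at v ∈ {-2}.
The Hessian is diagonal: diag(L_uu, L_vv). Second derivatives: L_uu(-3)=-18900, L_uu(0)=4320, L_uu(2)=-3600, L_uu(4)=10080; L_vv(-2)=-6.
Saddle points occur where the two diagonal entries have opposite signs: (0, -2), (4, -2). Count: 2.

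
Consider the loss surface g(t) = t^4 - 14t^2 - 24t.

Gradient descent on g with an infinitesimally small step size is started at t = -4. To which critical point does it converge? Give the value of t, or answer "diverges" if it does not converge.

g'(t) = 4(t - 3)(t + 1)(t + 2), so g'(-4) = -168.
Gradient descent moves in the -g' direction, i.e. t is increasing.
The nearest critical point in that direction is t = -2, where g'' = 20 > 0 (a local minimum). The iterate converges there.

-2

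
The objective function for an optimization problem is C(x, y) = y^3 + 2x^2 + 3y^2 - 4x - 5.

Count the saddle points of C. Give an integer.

C separates as a function of x plus a function of y, so ∇C=0 decouples.
∂C/∂x = 4(x - 1) = 0 at x ∈ {1}; ∂C/∂y = 3y(y + 2) = 0 at y ∈ {-2, 0}.
The Hessian is diagonal: diag(C_xx, C_yy). Second derivatives: C_xx(1)=4; C_yy(-2)=-6, C_yy(0)=6.
Saddle points occur where the two diagonal entries have opposite signs: (1, -2). Count: 1.

1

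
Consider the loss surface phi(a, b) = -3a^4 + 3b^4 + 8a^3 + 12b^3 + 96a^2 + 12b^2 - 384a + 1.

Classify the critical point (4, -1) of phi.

The mixed partial ∂²phi/∂a∂b is 0, so the Hessian at any point is diag(phi_aa, phi_bb) = diag(12(-3a^2 + 4a + 16), 12(3b^2 + 6b + 2)).
At (4, -1): H = diag(-192, -12).
Both eigenvalues are negative, so H is negative definite: a local maximum.

local maximum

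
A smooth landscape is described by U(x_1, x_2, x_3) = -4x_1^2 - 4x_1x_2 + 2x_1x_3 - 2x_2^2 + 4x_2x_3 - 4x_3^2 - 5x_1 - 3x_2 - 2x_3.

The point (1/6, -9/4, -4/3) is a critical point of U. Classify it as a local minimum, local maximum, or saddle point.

local maximum

The Hessian is constant: H = [[-8, -4, 2], [-4, -4, 4], [2, 4, -8]].
Leading principal minors: Δ₁ = -8, Δ₂ = 16, Δ₃ = -48.
The minors alternate sign starting negative (−, +, −), so H is negative definite: a local maximum.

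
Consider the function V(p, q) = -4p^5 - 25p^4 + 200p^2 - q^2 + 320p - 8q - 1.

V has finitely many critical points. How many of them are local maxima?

V separates as a function of p plus a function of q, so ∇V=0 decouples.
∂V/∂p = -20(p - 2)(p + 1)(p + 2)(p + 4) = 0 at p ∈ {-4, -2, -1, 2}; ∂V/∂q = -2(q + 4) = 0 at q ∈ {-4}.
The Hessian is diagonal: diag(V_pp, V_qq). Second derivatives: V_pp(-4)=720, V_pp(-2)=-160, V_pp(-1)=180, V_pp(2)=-1440; V_qq(-4)=-2.
Local maxima occur where both diagonal entries negative: (-2, -4), (2, -4). Count: 2.

2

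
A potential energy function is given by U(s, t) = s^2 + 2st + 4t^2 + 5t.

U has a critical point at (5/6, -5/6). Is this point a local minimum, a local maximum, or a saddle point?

The Hessian of U is constant: H = [[2, 2], [2, 8]].
det(H) = 2·8 − 2² = 12.
det(H) > 0 and tr(H) = 10 > 0, so H is positive definite and the point is a local minimum.

local minimum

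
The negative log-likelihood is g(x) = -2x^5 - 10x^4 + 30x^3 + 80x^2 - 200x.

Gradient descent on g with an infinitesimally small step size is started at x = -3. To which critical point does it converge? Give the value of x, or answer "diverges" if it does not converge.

g'(x) = -10(x - 2)(x - 1)(x + 2)(x + 5), so g'(-3) = 400.
Gradient descent moves in the -g' direction, i.e. x is decreasing.
The nearest critical point in that direction is x = -5, where g'' = 1260 > 0 (a local minimum). The iterate converges there.

-5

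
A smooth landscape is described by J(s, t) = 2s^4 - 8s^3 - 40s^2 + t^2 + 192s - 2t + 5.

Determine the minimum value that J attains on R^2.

-554

J(s,t) separates as P(s) + Q(t) + 5, so its minimum is min P + min Q + 5.
P'(s) = 8(s - 4)(s - 2)(s + 3) vanishes at s ∈ {-3, 2, 4}; Q'(t) = 2(t - 1) vanishes at t ∈ {1}.
Local minima of P (where P''>0): P(-3)=-558, P(4)=128. Local minima of Q: Q(1)=-1.
So the global minimum of J is P(-3) + Q(1) + 5 = -558 − 1 + 5 = -554, attained at (-3, 1).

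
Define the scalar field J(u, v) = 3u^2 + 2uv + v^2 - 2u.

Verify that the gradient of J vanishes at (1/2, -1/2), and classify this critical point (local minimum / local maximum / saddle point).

local minimum

∇J = (6u + 2v - 2, 2u + 2v); substituting (1/2, -1/2) gives ∇J = (0, 0), so (1/2, -1/2) is indeed a critical point.
The Hessian of J is constant: H = [[6, 2], [2, 2]].
det(H) = 6·2 − 2² = 8.
det(H) > 0 and tr(H) = 8 > 0, so H is positive definite and the point is a local minimum.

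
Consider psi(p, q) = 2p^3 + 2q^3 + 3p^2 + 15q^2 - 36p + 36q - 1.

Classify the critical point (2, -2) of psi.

local minimum

The mixed partial ∂²psi/∂p∂q is 0, so the Hessian at any point is diag(psi_pp, psi_qq) = diag(6(2p + 1), 6(2q + 5)).
At (2, -2): H = diag(30, 6).
Both eigenvalues are positive, so H is positive definite: a local minimum.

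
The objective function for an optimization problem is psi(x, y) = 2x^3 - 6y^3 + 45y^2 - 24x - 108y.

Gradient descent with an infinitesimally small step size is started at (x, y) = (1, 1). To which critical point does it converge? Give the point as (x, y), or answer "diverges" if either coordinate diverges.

psi is separable, so gradient descent decouples: x follows -∂psi/∂x, y follows -∂psi/∂y.
∂psi/∂x = 6(x - 2)(x + 2); at x=1 this is -18, so x increases.
∂psi/∂y = -18(y - 3)(y - 2); at y=1 this is -36, so y increases.
x converges to its nearest critical value 2 (a local min of the x-part); y converges to 2. The iterate converges to (2, 2).

(2, 2)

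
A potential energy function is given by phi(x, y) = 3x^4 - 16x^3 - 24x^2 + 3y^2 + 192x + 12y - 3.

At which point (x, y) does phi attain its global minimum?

(-2, -2)

phi(x,y) separates as P(x) + Q(y) − 3, so its minimum is min P + min Q − 3.
P'(x) = 12(x - 4)(x - 2)(x + 2) vanishes at x ∈ {-2, 2, 4}; Q'(y) = 6y + 12 vanishes at y ∈ {-2}.
Local minima of P (where P''>0): P(-2)=-304, P(4)=128. Local minima of Q: Q(-2)=-12.
So the global minimum of phi is P(-2) + Q(-2) − 3 = -304 − 12 − 3 = -319, attained at (-2, -2).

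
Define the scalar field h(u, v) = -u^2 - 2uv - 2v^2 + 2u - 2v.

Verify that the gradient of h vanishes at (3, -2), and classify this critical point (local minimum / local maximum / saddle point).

∇h = (-2u - 2v + 2, -2u - 4v - 2); substituting (3, -2) gives ∇h = (0, 0), so (3, -2) is indeed a critical point.
The Hessian of h is constant: H = [[-2, -2], [-2, -4]].
det(H) = (-2)·(-4) − (-2)² = 4.
det(H) > 0 and tr(H) = -6 < 0, so H is negative definite and the point is a local maximum.

local maximum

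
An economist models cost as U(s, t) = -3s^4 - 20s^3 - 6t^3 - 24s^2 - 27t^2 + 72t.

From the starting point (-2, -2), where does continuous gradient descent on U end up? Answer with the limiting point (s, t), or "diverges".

(-1, -4)

U is separable, so gradient descent decouples: s follows -∂U/∂s, t follows -∂U/∂t.
∂U/∂s = -12s(s + 1)(s + 4); at s=-2 this is -48, so s increases.
∂U/∂t = -18(t - 1)(t + 4); at t=-2 this is 108, so t decreases.
s converges to its nearest critical value -1 (a local min of the s-part); t converges to -4. The iterate converges to (-1, -4).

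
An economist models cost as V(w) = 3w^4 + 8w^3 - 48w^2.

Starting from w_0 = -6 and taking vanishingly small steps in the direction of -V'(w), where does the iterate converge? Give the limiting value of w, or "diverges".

V'(w) = 12w(w - 2)(w + 4), so V'(-6) = -1152.
Gradient descent moves in the -V' direction, i.e. w is increasing.
The nearest critical point in that direction is w = -4, where V'' = 288 > 0 (a local minimum). The iterate converges there.

-4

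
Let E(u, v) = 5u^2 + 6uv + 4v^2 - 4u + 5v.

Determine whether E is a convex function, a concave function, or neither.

convex

E is quadratic, so its Hessian is the constant matrix H = [[10, 6], [6, 8]].
det(H) = 44, tr(H) = 18.
det(H) > 0 and tr(H) > 0, so H is positive definite everywhere: convex.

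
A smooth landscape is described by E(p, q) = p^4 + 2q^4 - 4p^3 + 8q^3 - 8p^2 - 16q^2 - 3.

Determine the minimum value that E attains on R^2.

E(p,q) separates as A(p) + B(q) − 3, so its minimum is min A + min B − 3.
A'(p) = 4p(p - 4)(p + 1) vanishes at p ∈ {-1, 0, 4}; B'(q) = 8q(q - 1)(q + 4) vanishes at q ∈ {-4, 0, 1}.
Local minima of A (where A''>0): A(-1)=-3, A(4)=-128. Local minima of B: B(-4)=-256, B(1)=-6.
So the global minimum of E is A(4) + B(-4) − 3 = -128 − 256 − 3 = -387, attained at (4, -4).

-387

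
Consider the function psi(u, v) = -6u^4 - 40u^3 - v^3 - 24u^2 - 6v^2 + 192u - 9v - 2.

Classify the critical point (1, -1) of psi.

local maximum

The mixed partial ∂²psi/∂u∂v is 0, so the Hessian at any point is diag(psi_uu, psi_vv) = diag(-24(3u^2 + 10u + 2), -6(v + 2)).
At (1, -1): H = diag(-360, -6).
Both eigenvalues are negative, so H is negative definite: a local maximum.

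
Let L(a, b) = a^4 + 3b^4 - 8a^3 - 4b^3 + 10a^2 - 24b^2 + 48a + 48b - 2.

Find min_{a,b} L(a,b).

L(a,b) separates as P(a) + Q(b) − 2, so its minimum is min P + min Q − 2.
P'(a) = 4(a - 4)(a - 3)(a + 1) vanishes at a ∈ {-1, 3, 4}; Q'(b) = 12(b - 2)(b - 1)(b + 2) vanishes at b ∈ {-2, 1, 2}.
Local minima of P (where P''>0): P(-1)=-29, P(4)=96. Local minima of Q: Q(-2)=-112, Q(2)=16.
So the global minimum of L is P(-1) + Q(-2) − 2 = -29 − 112 − 2 = -143, attained at (-1, -2).

-143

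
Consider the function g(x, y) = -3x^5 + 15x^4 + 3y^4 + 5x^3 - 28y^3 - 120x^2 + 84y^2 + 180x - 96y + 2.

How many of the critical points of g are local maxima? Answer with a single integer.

g separates as a function of x plus a function of y, so ∇g=0 decouples.
∂g/∂x = -15(x - 3)(x - 2)(x - 1)(x + 2) = 0 at x ∈ {-2, 1, 2, 3}; ∂g/∂y = 12(y - 4)(y - 2)(y - 1) = 0 at y ∈ {1, 2, 4}.
The Hessian is diagonal: diag(g_xx, g_yy). Second derivatives: g_xx(-2)=900, g_xx(1)=-90, g_xx(2)=60, g_xx(3)=-150; g_yy(1)=36, g_yy(2)=-24, g_yy(4)=72.
Local maxima occur where both diagonal entries negative: (1, 2), (3, 2). Count: 2.

2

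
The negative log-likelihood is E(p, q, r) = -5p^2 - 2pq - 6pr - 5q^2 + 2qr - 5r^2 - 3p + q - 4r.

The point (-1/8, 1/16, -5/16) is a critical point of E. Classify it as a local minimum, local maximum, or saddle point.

The Hessian is constant: H = [[-10, -2, -6], [-2, -10, 2], [-6, 2, -10]].
Leading principal minors: Δ₁ = -10, Δ₂ = 96, Δ₃ = -512.
The minors alternate sign starting negative (−, +, −), so H is negative definite: a local maximum.

local maximum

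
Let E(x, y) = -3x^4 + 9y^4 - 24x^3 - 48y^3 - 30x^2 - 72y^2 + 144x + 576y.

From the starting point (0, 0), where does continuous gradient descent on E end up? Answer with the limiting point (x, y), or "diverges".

E is separable, so gradient descent decouples: x follows -∂E/∂x, y follows -∂E/∂y.
∂E/∂x = -12(x - 1)(x + 3)(x + 4); at x=0 this is 144, so x decreases.
∂E/∂y = 36(y - 4)(y - 2)(y + 2); at y=0 this is 576, so y decreases.
x converges to its nearest critical value -3 (a local min of the x-part); y converges to -2. The iterate converges to (-3, -2).

(-3, -2)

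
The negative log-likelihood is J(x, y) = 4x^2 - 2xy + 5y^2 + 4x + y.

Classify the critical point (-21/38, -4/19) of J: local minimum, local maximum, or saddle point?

The Hessian of J is constant: H = [[8, -2], [-2, 10]].
det(H) = 8·10 − (-2)² = 76.
det(H) > 0 and tr(H) = 18 > 0, so H is positive definite and the point is a local minimum.

local minimum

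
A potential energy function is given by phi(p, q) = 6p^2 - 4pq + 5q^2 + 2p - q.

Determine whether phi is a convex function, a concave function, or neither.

phi is quadratic, so its Hessian is the constant matrix H = [[12, -4], [-4, 10]].
det(H) = 104, tr(H) = 22.
det(H) > 0 and tr(H) > 0, so H is positive definite everywhere: convex.

convex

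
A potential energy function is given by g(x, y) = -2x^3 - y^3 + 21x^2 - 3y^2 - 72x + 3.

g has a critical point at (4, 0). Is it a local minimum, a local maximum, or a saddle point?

The mixed partial ∂²g/∂x∂y is 0, so the Hessian at any point is diag(g_xx, g_yy) = diag(6(-2x + 7), -6(y + 1)).
At (4, 0): H = diag(-6, -6).
Both eigenvalues are negative, so H is negative definite: a local maximum.

local maximum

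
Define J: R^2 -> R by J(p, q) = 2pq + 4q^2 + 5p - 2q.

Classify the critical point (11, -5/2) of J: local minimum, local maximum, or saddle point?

The Hessian of J is constant: H = [[0, 2], [2, 8]].
det(H) = 0·8 − 2² = -4.
Since det(H) < 0, H is indefinite and the critical point is a saddle point.

saddle point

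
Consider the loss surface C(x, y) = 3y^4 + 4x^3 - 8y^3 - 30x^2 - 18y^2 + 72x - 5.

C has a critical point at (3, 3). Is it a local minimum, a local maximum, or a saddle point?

local minimum

The mixed partial ∂²C/∂x∂y is 0, so the Hessian at any point is diag(C_xx, C_yy) = diag(12(2x - 5), 12(3y^2 - 4y - 3)).
At (3, 3): H = diag(12, 144).
Both eigenvalues are positive, so H is positive definite: a local minimum.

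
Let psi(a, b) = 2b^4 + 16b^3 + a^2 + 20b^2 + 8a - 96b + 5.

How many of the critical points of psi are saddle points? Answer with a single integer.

psi separates as a function of a plus a function of b, so ∇psi=0 decouples.
∂psi/∂a = 2(a + 4) = 0 at a ∈ {-4}; ∂psi/∂b = 8(b - 1)(b + 3)(b + 4) = 0 at b ∈ {-4, -3, 1}.
The Hessian is diagonal: diag(psi_aa, psi_bb). Second derivatives: psi_aa(-4)=2; psi_bb(-4)=40, psi_bb(-3)=-32, psi_bb(1)=160.
Saddle points occur where the two diagonal entries have opposite signs: (-4, -3). Count: 1.

1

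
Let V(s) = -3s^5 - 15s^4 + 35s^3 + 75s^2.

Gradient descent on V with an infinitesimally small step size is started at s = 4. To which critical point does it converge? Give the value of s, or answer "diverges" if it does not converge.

diverges

V'(s) = -15s(s - 2)(s + 1)(s + 5), so V'(4) = -5400.
Gradient descent moves in the -V' direction, i.e. s is increasing.
There is no critical point above s=4, and V' keeps the same sign, so the iterate runs off to +∞.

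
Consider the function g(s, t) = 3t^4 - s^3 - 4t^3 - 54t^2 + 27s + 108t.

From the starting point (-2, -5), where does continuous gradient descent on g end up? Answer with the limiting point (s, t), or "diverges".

(-3, -3)

g is separable, so gradient descent decouples: s follows -∂g/∂s, t follows -∂g/∂t.
∂g/∂s = -3(s - 3)(s + 3); at s=-2 this is 15, so s decreases.
∂g/∂t = 12(t - 3)(t - 1)(t + 3); at t=-5 this is -1152, so t increases.
s converges to its nearest critical value -3 (a local min of the s-part); t converges to -3. The iterate converges to (-3, -3).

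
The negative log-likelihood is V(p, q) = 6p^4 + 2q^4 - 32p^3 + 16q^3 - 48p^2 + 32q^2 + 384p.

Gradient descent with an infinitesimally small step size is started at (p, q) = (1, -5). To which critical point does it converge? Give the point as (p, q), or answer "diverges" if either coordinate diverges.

V is separable, so gradient descent decouples: p follows -∂V/∂p, q follows -∂V/∂q.
∂V/∂p = 24(p - 4)(p - 2)(p + 2); at p=1 this is 216, so p decreases.
∂V/∂q = 8q(q + 2)(q + 4); at q=-5 this is -120, so q increases.
p converges to its nearest critical value -2 (a local min of the p-part); q converges to -4. The iterate converges to (-2, -4).

(-2, -4)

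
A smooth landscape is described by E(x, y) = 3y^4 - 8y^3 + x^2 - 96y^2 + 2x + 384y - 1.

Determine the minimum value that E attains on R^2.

-1794

E(x,y) separates as P(x) + Q(y) − 1, so its minimum is min P + min Q − 1.
P'(x) = 2x + 2 vanishes at x ∈ {-1}; Q'(y) = 12(y - 4)(y - 2)(y + 4) vanishes at y ∈ {-4, 2, 4}.
Local minima of P (where P''>0): P(-1)=-1. Local minima of Q: Q(-4)=-1792, Q(4)=256.
So the global minimum of E is P(-1) + Q(-4) − 1 = -1 − 1792 − 1 = -1794, attained at (-1, -4).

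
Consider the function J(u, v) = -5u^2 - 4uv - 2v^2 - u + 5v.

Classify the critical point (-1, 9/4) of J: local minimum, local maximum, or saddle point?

local maximum

The Hessian of J is constant: H = [[-10, -4], [-4, -4]].
det(H) = (-10)·(-4) − (-4)² = 24.
det(H) > 0 and tr(H) = -14 < 0, so H is negative definite and the point is a local maximum.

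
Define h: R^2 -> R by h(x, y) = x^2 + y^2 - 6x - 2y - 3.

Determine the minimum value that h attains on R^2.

h(x,y) separates as P(x) + Q(y) − 3, so its minimum is min P + min Q − 3.
P'(x) = 2x - 6 vanishes at x ∈ {3}; Q'(y) = 2y - 2 vanishes at y ∈ {1}.
Local minima of P (where P''>0): P(3)=-9. Local minima of Q: Q(1)=-1.
So the global minimum of h is P(3) + Q(1) − 3 = -9 − 1 − 3 = -13, attained at (3, 1).

-13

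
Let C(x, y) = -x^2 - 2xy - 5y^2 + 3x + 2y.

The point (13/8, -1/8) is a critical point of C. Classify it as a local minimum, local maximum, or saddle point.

The Hessian of C is constant: H = [[-2, -2], [-2, -10]].
det(H) = (-2)·(-10) − (-2)² = 16.
det(H) > 0 and tr(H) = -12 < 0, so H is negative definite and the point is a local maximum.

local maximum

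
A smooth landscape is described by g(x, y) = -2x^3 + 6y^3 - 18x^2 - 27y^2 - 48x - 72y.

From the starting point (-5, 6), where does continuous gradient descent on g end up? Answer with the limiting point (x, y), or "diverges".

(-4, 4)

g is separable, so gradient descent decouples: x follows -∂g/∂x, y follows -∂g/∂y.
∂g/∂x = -6(x + 2)(x + 4); at x=-5 this is -18, so x increases.
∂g/∂y = 18(y - 4)(y + 1); at y=6 this is 252, so y decreases.
x converges to its nearest critical value -4 (a local min of the x-part); y converges to 4. The iterate converges to (-4, 4).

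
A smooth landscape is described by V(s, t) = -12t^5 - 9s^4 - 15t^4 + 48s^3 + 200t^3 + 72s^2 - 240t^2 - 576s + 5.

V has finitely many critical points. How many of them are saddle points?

V separates as a function of s plus a function of t, so ∇V=0 decouples.
∂V/∂s = -36(s - 4)(s - 2)(s + 2) = 0 at s ∈ {-2, 2, 4}; ∂V/∂t = -60t(t - 2)(t - 1)(t + 4) = 0 at t ∈ {-4, 0, 1, 2}.
The Hessian is diagonal: diag(V_ss, V_tt). Second derivatives: V_ss(-2)=-864, V_ss(2)=288, V_ss(4)=-432; V_tt(-4)=7200, V_tt(0)=-480, V_tt(1)=300, V_tt(2)=-720.
Saddle points occur where the two diagonal entries have opposite signs: (-2, -4), (-2, 1), (2, 0), (2, 2), (4, -4), (4, 1). Count: 6.

6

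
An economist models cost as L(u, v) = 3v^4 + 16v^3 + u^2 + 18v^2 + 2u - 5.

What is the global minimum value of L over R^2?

L(u,v) separates as P(u) + Q(v) − 5, so its minimum is min P + min Q − 5.
P'(u) = 2u + 2 vanishes at u ∈ {-1}; Q'(v) = 12v(v + 1)(v + 3) vanishes at v ∈ {-3, -1, 0}.
Local minima of P (where P''>0): P(-1)=-1. Local minima of Q: Q(-3)=-27, Q(0)=0.
So the global minimum of L is P(-1) + Q(-3) − 5 = -1 − 27 − 5 = -33, attained at (-1, -3).

-33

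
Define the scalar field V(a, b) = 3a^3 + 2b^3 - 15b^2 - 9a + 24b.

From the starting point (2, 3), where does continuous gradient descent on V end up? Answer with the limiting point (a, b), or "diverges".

V is separable, so gradient descent decouples: a follows -∂V/∂a, b follows -∂V/∂b.
∂V/∂a = 9(a - 1)(a + 1); at a=2 this is 27, so a decreases.
∂V/∂b = 6(b - 4)(b - 1); at b=3 this is -12, so b increases.
a converges to its nearest critical value 1 (a local min of the a-part); b converges to 4. The iterate converges to (1, 4).

(1, 4)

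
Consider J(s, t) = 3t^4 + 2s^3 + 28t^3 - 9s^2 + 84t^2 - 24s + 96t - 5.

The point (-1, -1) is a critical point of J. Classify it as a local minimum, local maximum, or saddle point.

The mixed partial ∂²J/∂s∂t is 0, so the Hessian at any point is diag(J_ss, J_tt) = diag(6(2s - 3), 12(3t^2 + 14t + 14)).
At (-1, -1): H = diag(-30, 36).
The eigenvalues have opposite signs, so H is indefinite: a saddle point.

saddle point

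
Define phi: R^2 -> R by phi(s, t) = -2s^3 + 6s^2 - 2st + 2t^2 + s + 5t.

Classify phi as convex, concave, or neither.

The term -2s^3 is cubic, so the Hessian is not constant.
∂²phi/∂s² = -12s + 12, which takes both signs as s varies (negative for sufficiently large s). A diagonal entry of the Hessian changing sign means the Hessian is neither positive- nor negative-semidefinite on all of R^2.

neither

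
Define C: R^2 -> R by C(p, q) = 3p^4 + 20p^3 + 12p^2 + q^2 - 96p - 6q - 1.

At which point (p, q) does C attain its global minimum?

(1, 3)

C(p,q) separates as A(p) + B(q) − 1, so its minimum is min A + min B − 1.
A'(p) = 12(p - 1)(p + 2)(p + 4) vanishes at p ∈ {-4, -2, 1}; B'(q) = 2q - 6 vanishes at q ∈ {3}.
Local minima of A (where A''>0): A(-4)=64, A(1)=-61. Local minima of B: B(3)=-9.
So the global minimum of C is A(1) + B(3) − 1 = -61 − 9 − 1 = -71, attained at (1, 3).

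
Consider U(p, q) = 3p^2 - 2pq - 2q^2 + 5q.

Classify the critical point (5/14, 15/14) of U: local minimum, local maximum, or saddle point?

saddle point

The Hessian of U is constant: H = [[6, -2], [-2, -4]].
det(H) = 6·(-4) − (-2)² = -28.
Since det(H) < 0, H is indefinite and the critical point is a saddle point.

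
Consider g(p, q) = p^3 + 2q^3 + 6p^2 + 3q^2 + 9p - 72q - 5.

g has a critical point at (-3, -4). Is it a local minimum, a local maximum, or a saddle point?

The mixed partial ∂²g/∂p∂q is 0, so the Hessian at any point is diag(g_pp, g_qq) = diag(6(p + 2), 6(2q + 1)).
At (-3, -4): H = diag(-6, -42).
Both eigenvalues are negative, so H is negative definite: a local maximum.

local maximum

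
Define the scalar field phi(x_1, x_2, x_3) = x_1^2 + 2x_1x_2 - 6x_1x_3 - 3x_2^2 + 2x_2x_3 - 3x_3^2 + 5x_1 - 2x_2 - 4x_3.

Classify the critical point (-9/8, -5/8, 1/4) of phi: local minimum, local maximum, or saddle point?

The Hessian is constant: H = [[2, 2, -6], [2, -6, 2], [-6, 2, -6]].
Leading principal minors: Δ₁ = 2, Δ₂ = -16, Δ₃ = 256.
The minors fit neither the all-positive nor the alternating-sign pattern, so H is indefinite: a saddle point.

saddle point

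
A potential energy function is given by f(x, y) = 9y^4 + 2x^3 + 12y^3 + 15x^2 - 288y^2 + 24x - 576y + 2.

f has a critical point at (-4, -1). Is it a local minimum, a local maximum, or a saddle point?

local maximum

The mixed partial ∂²f/∂x∂y is 0, so the Hessian at any point is diag(f_xx, f_yy) = diag(6(2x + 5), 36(3y^2 + 2y - 16)).
At (-4, -1): H = diag(-18, -540).
Both eigenvalues are negative, so H is negative definite: a local maximum.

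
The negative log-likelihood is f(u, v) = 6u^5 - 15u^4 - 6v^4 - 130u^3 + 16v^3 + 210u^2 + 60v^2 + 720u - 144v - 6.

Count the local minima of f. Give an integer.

2

f separates as a function of u plus a function of v, so ∇f=0 decouples.
∂f/∂u = 30(u - 4)(u - 2)(u + 1)(u + 3) = 0 at u ∈ {-3, -1, 2, 4}; ∂f/∂v = -24(v - 3)(v - 1)(v + 2) = 0 at v ∈ {-2, 1, 3}.
The Hessian is diagonal: diag(f_uu, f_vv). Second derivatives: f_uu(-3)=-2100, f_uu(-1)=900, f_uu(2)=-900, f_uu(4)=2100; f_vv(-2)=-360, f_vv(1)=144, f_vv(3)=-240.
Local minima occur where both diagonal entries positive: (-1, 1), (4, 1). Count: 2.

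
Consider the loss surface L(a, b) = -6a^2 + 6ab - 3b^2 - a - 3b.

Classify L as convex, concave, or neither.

L is quadratic, so its Hessian is the constant matrix H = [[-12, 6], [6, -6]].
det(H) = 36, tr(H) = -18.
det(H) > 0 and tr(H) < 0, so H is negative definite everywhere: concave.

concave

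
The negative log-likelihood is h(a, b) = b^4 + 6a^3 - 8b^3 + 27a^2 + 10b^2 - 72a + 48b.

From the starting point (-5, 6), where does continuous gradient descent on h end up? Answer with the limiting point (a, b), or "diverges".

diverges

h is separable, so gradient descent decouples: a follows -∂h/∂a, b follows -∂h/∂b.
∂h/∂a = 18(a - 1)(a + 4); at a=-5 this is 108, so a decreases.
∂h/∂b = 4(b - 4)(b - 3)(b + 1); at b=6 this is 168, so b decreases.
The a-coordinate has no critical point in that direction and runs off to infinity.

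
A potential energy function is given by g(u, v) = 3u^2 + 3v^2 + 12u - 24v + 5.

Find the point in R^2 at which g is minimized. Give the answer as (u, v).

(-2, 4)

g(u,v) separates as P(u) + Q(v) + 5, so its minimum is min P + min Q + 5.
P'(u) = 6u + 12 vanishes at u ∈ {-2}; Q'(v) = 6v - 24 vanishes at v ∈ {4}.
Local minima of P (where P''>0): P(-2)=-12. Local minima of Q: Q(4)=-48.
So the global minimum of g is P(-2) + Q(4) + 5 = -12 − 48 + 5 = -55, attained at (-2, 4).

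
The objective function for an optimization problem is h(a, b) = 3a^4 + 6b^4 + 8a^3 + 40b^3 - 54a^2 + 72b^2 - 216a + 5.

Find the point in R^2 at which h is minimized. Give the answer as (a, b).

h(a,b) separates as P(a) + Q(b) + 5, so its minimum is min P + min Q + 5.
P'(a) = 12(a - 3)(a + 2)(a + 3) vanishes at a ∈ {-3, -2, 3}; Q'(b) = 24b(b + 2)(b + 3) vanishes at b ∈ {-3, -2, 0}.
Local minima of P (where P''>0): P(-3)=189, P(3)=-675. Local minima of Q: Q(-3)=54, Q(0)=0.
So the global minimum of h is P(3) + Q(0) + 5 = -675 + 0 + 5 = -670, attained at (3, 0).

(3, 0)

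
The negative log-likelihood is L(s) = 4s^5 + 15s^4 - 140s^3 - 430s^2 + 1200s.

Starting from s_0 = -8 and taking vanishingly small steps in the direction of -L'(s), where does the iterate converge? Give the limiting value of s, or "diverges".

diverges

L'(s) = 20(s - 4)(s - 1)(s + 3)(s + 5), so L'(-8) = 32400.
Gradient descent moves in the -L' direction, i.e. s is decreasing.
There is no critical point below s=-8, and L' keeps the same sign, so the iterate runs off to −∞.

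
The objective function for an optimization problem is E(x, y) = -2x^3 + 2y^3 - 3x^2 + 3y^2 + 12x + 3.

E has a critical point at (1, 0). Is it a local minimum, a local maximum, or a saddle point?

saddle point

The mixed partial ∂²E/∂x∂y is 0, so the Hessian at any point is diag(E_xx, E_yy) = diag(-6(2x + 1), 6(2y + 1)).
At (1, 0): H = diag(-18, 6).
The eigenvalues have opposite signs, so H is indefinite: a saddle point.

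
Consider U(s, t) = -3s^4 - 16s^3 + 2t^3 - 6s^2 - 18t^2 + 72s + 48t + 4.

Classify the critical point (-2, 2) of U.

saddle point

The mixed partial ∂²U/∂s∂t is 0, so the Hessian at any point is diag(U_ss, U_tt) = diag(-12(3s^2 + 8s + 1), 12(t - 3)).
At (-2, 2): H = diag(36, -12).
The eigenvalues have opposite signs, so H is indefinite: a saddle point.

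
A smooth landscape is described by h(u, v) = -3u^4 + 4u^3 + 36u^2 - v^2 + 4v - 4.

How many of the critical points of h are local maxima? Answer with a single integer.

2

h separates as a function of u plus a function of v, so ∇h=0 decouples.
∂h/∂u = -12u(u - 3)(u + 2) = 0 at u ∈ {-2, 0, 3}; ∂h/∂v = -2(v - 2) = 0 at v ∈ {2}.
The Hessian is diagonal: diag(h_uu, h_vv). Second derivatives: h_uu(-2)=-120, h_uu(0)=72, h_uu(3)=-180; h_vv(2)=-2.
Local maxima occur where both diagonal entries negative: (-2, 2), (3, 2). Count: 2.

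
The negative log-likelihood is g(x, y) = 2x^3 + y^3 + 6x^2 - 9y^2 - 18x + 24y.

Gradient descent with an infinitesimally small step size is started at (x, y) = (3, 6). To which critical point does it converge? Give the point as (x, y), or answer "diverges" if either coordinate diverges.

(1, 4)

g is separable, so gradient descent decouples: x follows -∂g/∂x, y follows -∂g/∂y.
∂g/∂x = 6(x - 1)(x + 3); at x=3 this is 72, so x decreases.
∂g/∂y = 3(y - 4)(y - 2); at y=6 this is 24, so y decreases.
x converges to its nearest critical value 1 (a local min of the x-part); y converges to 4. The iterate converges to (1, 4).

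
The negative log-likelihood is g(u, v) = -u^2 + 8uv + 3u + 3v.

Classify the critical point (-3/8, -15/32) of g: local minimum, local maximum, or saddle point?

saddle point

The Hessian of g is constant: H = [[-2, 8], [8, 0]].
det(H) = (-2)·0 − 8² = -64.
Since det(H) < 0, H is indefinite and the critical point is a saddle point.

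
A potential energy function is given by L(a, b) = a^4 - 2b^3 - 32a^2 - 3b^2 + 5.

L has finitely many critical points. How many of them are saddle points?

3

L separates as a function of a plus a function of b, so ∇L=0 decouples.
∂L/∂a = 4a(a - 4)(a + 4) = 0 at a ∈ {-4, 0, 4}; ∂L/∂b = -6b(b + 1) = 0 at b ∈ {-1, 0}.
The Hessian is diagonal: diag(L_aa, L_bb). Second derivatives: L_aa(-4)=128, L_aa(0)=-64, L_aa(4)=128; L_bb(-1)=6, L_bb(0)=-6.
Saddle points occur where the two diagonal entries have opposite signs: (-4, 0), (0, -1), (4, 0). Count: 3.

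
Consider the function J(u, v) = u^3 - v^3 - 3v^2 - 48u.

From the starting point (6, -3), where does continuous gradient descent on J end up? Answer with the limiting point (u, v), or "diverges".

J is separable, so gradient descent decouples: u follows -∂J/∂u, v follows -∂J/∂v.
∂J/∂u = 3(u - 4)(u + 4); at u=6 this is 60, so u decreases.
∂J/∂v = -3v(v + 2); at v=-3 this is -9, so v increases.
u converges to its nearest critical value 4 (a local min of the u-part); v converges to -2. The iterate converges to (4, -2).

(4, -2)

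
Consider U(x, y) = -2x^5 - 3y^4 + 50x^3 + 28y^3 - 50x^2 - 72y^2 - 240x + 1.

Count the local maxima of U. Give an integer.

4

U separates as a function of x plus a function of y, so ∇U=0 decouples.
∂U/∂x = -10(x - 3)(x - 2)(x + 1)(x + 4) = 0 at x ∈ {-4, -1, 2, 3}; ∂U/∂y = -12y(y - 4)(y - 3) = 0 at y ∈ {0, 3, 4}.
The Hessian is diagonal: diag(U_xx, U_yy). Second derivatives: U_xx(-4)=1260, U_xx(-1)=-360, U_xx(2)=180, U_xx(3)=-280; U_yy(0)=-144, U_yy(3)=36, U_yy(4)=-48.
Local maxima occur where both diagonal entries negative: (-1, 0), (-1, 4), (3, 0), (3, 4). Count: 4.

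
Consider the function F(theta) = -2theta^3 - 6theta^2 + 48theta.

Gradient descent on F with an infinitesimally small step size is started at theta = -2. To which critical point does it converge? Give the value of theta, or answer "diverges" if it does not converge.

-4

F'(theta) = -6(theta - 2)(theta + 4), so F'(-2) = 48.
Gradient descent moves in the -F' direction, i.e. theta is decreasing.
The nearest critical point in that direction is theta = -4, where F'' = 36 > 0 (a local minimum). The iterate converges there.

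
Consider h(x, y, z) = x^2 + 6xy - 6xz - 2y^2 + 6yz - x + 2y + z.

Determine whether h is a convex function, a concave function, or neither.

neither

h is quadratic, so its Hessian is the constant matrix H = [[2, 6, -6], [6, -4, 6], [-6, 6, 0]].
Leading principal minors: 2, -44, -360.
Neither pattern holds ⇒ H is indefinite ⇒ neither convex nor concave.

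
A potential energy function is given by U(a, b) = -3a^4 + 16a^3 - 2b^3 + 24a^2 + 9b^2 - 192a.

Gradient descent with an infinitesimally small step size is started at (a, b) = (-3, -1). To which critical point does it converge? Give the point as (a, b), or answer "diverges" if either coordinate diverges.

U is separable, so gradient descent decouples: a follows -∂U/∂a, b follows -∂U/∂b.
∂U/∂a = -12(a - 4)(a - 2)(a + 2); at a=-3 this is 420, so a decreases.
∂U/∂b = -6b(b - 3); at b=-1 this is -24, so b increases.
The a-coordinate has no critical point in that direction and runs off to infinity.

diverges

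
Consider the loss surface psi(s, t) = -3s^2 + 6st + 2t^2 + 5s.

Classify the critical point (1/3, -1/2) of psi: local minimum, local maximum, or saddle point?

The Hessian of psi is constant: H = [[-6, 6], [6, 4]].
det(H) = (-6)·4 − 6² = -60.
Since det(H) < 0, H is indefinite and the critical point is a saddle point.

saddle point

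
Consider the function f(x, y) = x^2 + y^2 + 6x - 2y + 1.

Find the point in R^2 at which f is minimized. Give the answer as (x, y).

(-3, 1)

f(x,y) separates as P(x) + Q(y) + 1, so its minimum is min P + min Q + 1.
P'(x) = 2x + 6 vanishes at x ∈ {-3}; Q'(y) = 2y - 2 vanishes at y ∈ {1}.
Local minima of P (where P''>0): P(-3)=-9. Local minima of Q: Q(1)=-1.
So the global minimum of f is P(-3) + Q(1) + 1 = -9 − 1 + 1 = -9, attained at (-3, 1).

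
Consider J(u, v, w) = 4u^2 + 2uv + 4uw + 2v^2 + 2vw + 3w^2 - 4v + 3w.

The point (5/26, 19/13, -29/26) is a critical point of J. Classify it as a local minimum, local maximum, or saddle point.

The Hessian is constant: H = [[8, 2, 4], [2, 4, 2], [4, 2, 6]].
Leading principal minors: Δ₁ = 8, Δ₂ = 28, Δ₃ = 104.
All leading minors are positive, so H is positive definite: a local minimum.

local minimum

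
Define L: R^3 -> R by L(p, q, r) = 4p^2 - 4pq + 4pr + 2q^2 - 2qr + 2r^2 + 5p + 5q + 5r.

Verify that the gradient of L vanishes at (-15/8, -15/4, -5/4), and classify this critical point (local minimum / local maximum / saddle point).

local minimum

∇L = (8p - 4q + 4r + 5, -4p + 4q - 2r + 5, 4p - 2q + 4r + 5); substituting (-15/8, -15/4, -5/4) gives ∇L = (0, 0, 0), so (-15/8, -15/4, -5/4) is indeed a critical point.
The Hessian is constant: H = [[8, -4, 4], [-4, 4, -2], [4, -2, 4]].
Leading principal minors: Δ₁ = 8, Δ₂ = 16, Δ₃ = 32.
All leading minors are positive, so H is positive definite: a local minimum.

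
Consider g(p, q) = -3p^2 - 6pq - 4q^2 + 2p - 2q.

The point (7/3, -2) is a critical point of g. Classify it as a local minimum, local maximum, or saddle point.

The Hessian of g is constant: H = [[-6, -6], [-6, -8]].
det(H) = (-6)·(-8) − (-6)² = 12.
det(H) > 0 and tr(H) = -14 < 0, so H is negative definite and the point is a local maximum.

local maximum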